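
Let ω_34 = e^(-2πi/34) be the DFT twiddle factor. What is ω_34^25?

ω_34^25 = e^(-2πi·25/34)
= cos(-2π·25/34) + i·sin(-2π·25/34)
= cos(-50π/34) + i·sin(-50π/34)

ω_34^25 = cos(-50π/34) + i·sin(-50π/34) = -0.0923+0.9957i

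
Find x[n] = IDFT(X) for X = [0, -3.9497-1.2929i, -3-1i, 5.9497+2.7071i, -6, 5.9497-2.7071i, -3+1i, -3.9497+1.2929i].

x[n] = (1/8) Σ(k=0 to 7) X[k] · e^(2πikn/8)

Computing each x[n]:
x[0] = -1
x[1] = -1
x[2] = 1
x[3] = 2
x[4] = -2
x[5] = 3
x[6] = -1
x[7] = -1

x = [-1, -1, 1, 2, -2, 3, -1, -1]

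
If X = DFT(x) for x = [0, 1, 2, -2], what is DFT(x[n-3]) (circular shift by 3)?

Time shift by 3: X_shifted[k] = ω_4^(3k) · X[k]
Shifted x = [1, 2, -2, 0]

DFT(x[n-3]) = [1, 3-2i, -3, 3+2i]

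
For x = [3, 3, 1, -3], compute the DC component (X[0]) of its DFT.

X[0] = Σ(n=0 to 3) x[n] · ω_4^0 = Σ x[n]
= (3) + (3) + (1) + (-3)

X[0] = 4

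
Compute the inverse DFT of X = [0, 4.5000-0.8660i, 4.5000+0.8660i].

x[n] = (1/3) Σ(k=0 to 2) X[k] · e^(2πikn/3)

Computing each x[n]:
x[0] = 3
x[1] = -1
x[2] = -2

x = [3, -1, -2]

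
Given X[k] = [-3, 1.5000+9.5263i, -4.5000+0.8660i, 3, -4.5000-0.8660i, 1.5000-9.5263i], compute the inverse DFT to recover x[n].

x[n] = (1/6) Σ(k=0 to 5) X[k] · e^(2πikn/6)

Computing each x[n]:
x[0] = -1
x[1] = -3
x[2] = -2
x[3] = -3
x[4] = 3
x[5] = 3

x = [-1, -3, -2, -3, 3, 3]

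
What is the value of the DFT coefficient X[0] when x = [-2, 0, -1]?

X[0] = Σ(n=0 to 2) x[n] · ω_3^0 = Σ x[n]
= (-2) + (0) + (-1)

X[0] = -3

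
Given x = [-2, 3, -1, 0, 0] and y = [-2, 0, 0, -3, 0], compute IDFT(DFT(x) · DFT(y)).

(x ⊛ y)[n] = Σ(m=0 to 4) x[m] · y[(n-m) mod 5]

Computing each output sample:
(x ⊛ y)[0] = 7
(x ⊛ y)[1] = -6
(x ⊛ y)[2] = 2
(x ⊛ y)[3] = 6
(x ⊛ y)[4] = -9

x ⊛ y = [7, -6, 2, 6, -9]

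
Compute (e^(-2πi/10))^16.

Since ω_10^10 = 1, powers reduce modulo 10.
16 mod 10 = 6
So ω_10^16 = ω_10^6 = e^(-2πi·6/10)

ω_10^16 = ω_10^6 = -0.8090+0.5878i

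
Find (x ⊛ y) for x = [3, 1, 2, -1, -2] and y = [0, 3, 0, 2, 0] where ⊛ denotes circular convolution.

(x ⊛ y)[n] = Σ(m=0 to 4) x[m] · y[(n-m) mod 5]

Computing each output sample:
(x ⊛ y)[0] = -2
(x ⊛ y)[1] = 7
(x ⊛ y)[2] = -1
(x ⊛ y)[3] = 12
(x ⊛ y)[4] = -1

x ⊛ y = [-2, 7, -1, 12, -1]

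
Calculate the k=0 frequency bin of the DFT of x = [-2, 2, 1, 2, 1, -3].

X[0] = Σ(n=0 to 5) x[n] · ω_6^0 = Σ x[n]
= (-2) + (2) + (1) + (2) + (1) + (-3)

X[0] = 1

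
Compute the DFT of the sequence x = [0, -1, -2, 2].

X[k] = Σ(n=0 to 3) x[n] · ω_4^(nk)
where ω_4 = e^(-2πi/4)

Computing each X[k]:
X[0] = -1
X[1] = 2+3i
X[2] = -3
X[3] = 2-3i

X = [-1, 2+3i, -3, 2-3i]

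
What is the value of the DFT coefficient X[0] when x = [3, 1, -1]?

X[0] = Σ(n=0 to 2) x[n] · ω_3^0 = Σ x[n]
= (3) + (1) + (-1)

X[0] = 3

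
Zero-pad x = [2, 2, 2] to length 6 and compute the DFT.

Original 3-point DFT: [6, 0, 0]
Zero-padded 6-point DFT provides frequency interpolation.

DFT_6([x, 0, ...]) = [6, 2.0000-3.4641i, 0, 2, 0, 2.0000+3.4641i]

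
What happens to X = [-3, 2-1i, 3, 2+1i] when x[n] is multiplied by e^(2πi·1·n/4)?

Modulation property: DFT(ω_4^(-1n)·x[n]) = X[(k-1) mod 4], so circularly shift X by 1 positions.

X[k-1] = [2+1i, -3, 2-1i, 3]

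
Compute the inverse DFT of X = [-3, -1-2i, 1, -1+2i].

x[n] = (1/4) Σ(k=0 to 3) X[k] · e^(2πikn/4)

Computing each x[n]:
x[0] = -1
x[1] = 0
x[2] = 0
x[3] = -2

x = [-1, 0, 0, -2]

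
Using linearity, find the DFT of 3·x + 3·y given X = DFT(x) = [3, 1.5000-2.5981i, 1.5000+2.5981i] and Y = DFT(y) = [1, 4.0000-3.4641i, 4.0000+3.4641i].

By linearity: DFT(3x + 3y) = 3·DFT(x) + 3·DFT(y)
= 3·[3, 1.5000-2.5981i, 1.5000+2.5981i] + 3·[1, 4.0000-3.4641i, 4.0000+3.4641i]

Computing element-wise:
Z[0] = 3·(3) + 3·(1) = 12
Z[1] = 3·(1.5000-2.5981i) + 3·(4.0000-3.4641i) = 16.5000-18.1866i
Z[2] = 3·(1.5000+2.5981i) + 3·(4.0000+3.4641i) = 16.5000+18.1866i

DFT(3x + 3y) = 3·X + 3·Y = [12, 16.5000-18.1866i, 16.5000+18.1866i]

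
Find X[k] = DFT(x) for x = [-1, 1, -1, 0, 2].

X[k] = Σ(n=0 to 4) x[n] · ω_5^(nk)
where ω_5 = e^(-2πi/5)

Computing each X[k]:
X[0] = 1
X[1] = 0.7361+1.5388i
X[2] = -3.7361-0.3633i
X[3] = -3.7361+0.3633i
X[4] = 0.7361-1.5388i

X = [1, 0.7361+1.5388i, -3.7361-0.3633i, -3.7361+0.3633i, 0.7361-1.5388i]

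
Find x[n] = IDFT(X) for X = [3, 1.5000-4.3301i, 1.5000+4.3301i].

x[n] = (1/3) Σ(k=0 to 2) X[k] · e^(2πikn/3)

Computing each x[n]:
x[0] = 2
x[1] = 3
x[2] = -2

x = [2, 3, -2]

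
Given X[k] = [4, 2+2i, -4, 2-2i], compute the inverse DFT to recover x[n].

x[n] = (1/4) Σ(k=0 to 3) X[k] · e^(2πikn/4)

Computing each x[n]:
x[0] = 1
x[1] = 1
x[2] = -1
x[3] = 3

x = [1, 1, -1, 3]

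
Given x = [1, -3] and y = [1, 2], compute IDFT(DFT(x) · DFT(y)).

(x ⊛ y)[n] = Σ(m=0 to 1) x[m] · y[(n-m) mod 2]

Computing each output sample:
(x ⊛ y)[0] = -5
(x ⊛ y)[1] = -1

x ⊛ y = [-5, -1]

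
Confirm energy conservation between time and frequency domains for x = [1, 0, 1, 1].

Time domain:
Σ|x[n]|² = |1|² + |0|² + |1|² + |1|² = 3.0000

Frequency domain:
(1/4)Σ|X[k]|² = (1/4)(|3|² + |1i|² + |1|² + |-1i|²) = (1/4)·12.0000 = 3.0000

Both sides agree, confirming Parseval's theorem.

Σ|x[n]|² = (1/N)Σ|X[k]|² = 3.0000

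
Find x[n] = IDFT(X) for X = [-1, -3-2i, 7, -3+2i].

x[n] = (1/4) Σ(k=0 to 3) X[k] · e^(2πikn/4)

Computing each x[n]:
x[0] = 0
x[1] = -1
x[2] = 3
x[3] = -3

x = [0, -1, 3, -3]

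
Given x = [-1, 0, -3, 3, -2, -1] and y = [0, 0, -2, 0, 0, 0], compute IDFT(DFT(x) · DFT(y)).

(x ⊛ y)[n] = Σ(m=0 to 5) x[m] · y[(n-m) mod 6]

Computing each output sample:
(x ⊛ y)[0] = 4
(x ⊛ y)[1] = 2
(x ⊛ y)[2] = 2
(x ⊛ y)[3] = 0
(x ⊛ y)[4] = 6
(x ⊛ y)[5] = -6

x ⊛ y = [4, 2, 2, 0, 6, -6]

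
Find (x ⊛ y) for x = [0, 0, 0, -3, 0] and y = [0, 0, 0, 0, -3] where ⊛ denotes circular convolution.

(x ⊛ y)[n] = Σ(m=0 to 4) x[m] · y[(n-m) mod 5]

Computing each output sample:
(x ⊛ y)[0] = 0
(x ⊛ y)[1] = 0
(x ⊛ y)[2] = 9
(x ⊛ y)[3] = 0
(x ⊛ y)[4] = 0

x ⊛ y = [0, 0, 9, 0, 0]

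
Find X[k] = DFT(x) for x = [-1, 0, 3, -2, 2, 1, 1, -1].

X[k] = Σ(n=0 to 7) x[n] · ω_8^(nk)
where ω_8 = e^(-2πi/8)

Computing each X[k]:
X[0] = 3
X[1] = -3.0000-0.5858i
X[2] = -3-4i
X[3] = -3.0000+3.4142i
X[4] = 7
X[5] = -3.0000-3.4142i
X[6] = -3+4i
X[7] = -3.0000+0.5858i

X = [3, -3.0000-0.5858i, -3-4i, -3.0000+3.4142i, 7, -3.0000-3.4142i, -3+4i, -3.0000+0.5858i]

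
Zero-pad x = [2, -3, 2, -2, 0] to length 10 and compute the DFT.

Original 5-point DFT: [-1, 1.0729+0.5020i, 4.4271+5.5676i, 4.4271-5.5676i, 1.0729-0.5020i]
Zero-padded 10-point DFT provides frequency interpolation.

DFT_10([x, 0, ...]) = [-1, 0.8090+1.7634i, 1.0729+0.5020i, -0.3090+2.8532i, 4.4271+5.5676i, 9, 4.4271-5.5676i, -0.3090-2.8532i, 1.0729-0.5020i, 0.8090-1.7634i]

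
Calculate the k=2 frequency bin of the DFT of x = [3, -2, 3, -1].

X[2] = Σ(n=0 to 3) x[n] · ω_4^(2n) where ω_4 = e^(-2πi/4)
= (3)·ω_4^0 + (-2)·ω_4^2 + (3)·ω_4^4 + (-1)·ω_4^6

X[2] = 9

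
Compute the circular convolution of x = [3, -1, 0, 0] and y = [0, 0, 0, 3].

(x ⊛ y)[n] = Σ(m=0 to 3) x[m] · y[(n-m) mod 4]

Computing each output sample:
(x ⊛ y)[0] = -3
(x ⊛ y)[1] = 0
(x ⊛ y)[2] = 0
(x ⊛ y)[3] = 9

x ⊛ y = [-3, 0, 0, 9]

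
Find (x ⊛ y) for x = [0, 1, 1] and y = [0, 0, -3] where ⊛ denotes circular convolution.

(x ⊛ y)[n] = Σ(m=0 to 2) x[m] · y[(n-m) mod 3]

Computing each output sample:
(x ⊛ y)[0] = -3
(x ⊛ y)[1] = -3
(x ⊛ y)[2] = 0

x ⊛ y = [-3, -3, 0]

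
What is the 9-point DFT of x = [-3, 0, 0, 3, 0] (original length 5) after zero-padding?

Original 5-point DFT: [0, -5.4271+1.7634i, -2.0729-2.8532i, -2.0729+2.8532i, -5.4271-1.7634i]
Zero-padded 9-point DFT provides frequency interpolation.

DFT_9([x, 0, ...]) = [0, -4.5000-2.5981i, -4.5000+2.5981i, 0, -4.5000-2.5981i, -4.5000+2.5981i, 0, -4.5000-2.5981i, -4.5000+2.5981i]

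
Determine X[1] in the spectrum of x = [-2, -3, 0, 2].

X[1] = Σ(n=0 to 3) x[n] · ω_4^(1n) where ω_4 = e^(-2πi/4)
= (-2)·ω_4^0 + (-3)·ω_4^1 + (0)·ω_4^2 + (2)·ω_4^3

X[1] = -2+5i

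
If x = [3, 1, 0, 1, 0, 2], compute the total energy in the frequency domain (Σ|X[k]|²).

Parseval: Σ|x[n]|² = (1/N)Σ|X[k]|², so Σ|X[k]|² = N·Σ|x[n]|² = 6·15.0000

Σ|X[k]|² = N·Σ|x[n]|² = 6·15.0000 = 90.0000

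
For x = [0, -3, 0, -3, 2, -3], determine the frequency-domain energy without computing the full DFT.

Parseval: Σ|x[n]|² = (1/N)Σ|X[k]|², so Σ|X[k]|² = N·Σ|x[n]|² = 6·31.0000

Σ|X[k]|² = N·Σ|x[n]|² = 6·31.0000 = 186.0000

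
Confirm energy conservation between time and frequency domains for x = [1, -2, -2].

Time domain:
Σ|x[n]|² = |1|² + |-2|² + |-2|² = 9.0000

Frequency domain:
(1/3)Σ|X[k]|² = (1/3)(|-3|² + |3|² + |3|²) = (1/3)·27.0000 = 9.0000

Both sides agree, confirming Parseval's theorem.

Σ|x[n]|² = (1/N)Σ|X[k]|² = 9.0000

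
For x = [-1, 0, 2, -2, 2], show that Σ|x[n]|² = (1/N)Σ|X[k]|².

Time domain:
Σ|x[n]|² = |-1|² + |0|² + |2|² + |-2|² + |2|² = 13.0000

Frequency domain:
(1/5)Σ|X[k]|² = (1/5)(|1|² + |-0.3820-0.4490i|² + |-2.6180+4.9798i|² + |-2.6180-4.9798i|² + |-0.3820+0.4490i|²) = (1/5)·65.0000 = 13.0000

Both sides agree, confirming Parseval's theorem.

Σ|x[n]|² = (1/N)Σ|X[k]|² = 13.0000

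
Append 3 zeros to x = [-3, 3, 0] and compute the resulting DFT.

Original 3-point DFT: [0, -4.5000-2.5981i, -4.5000+2.5981i]
Zero-padded 6-point DFT provides frequency interpolation.

DFT_6([x, 0, ...]) = [0, -1.5000-2.5981i, -4.5000-2.5981i, -6, -4.5000+2.5981i, -1.5000+2.5981i]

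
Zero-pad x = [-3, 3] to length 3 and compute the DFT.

Original 2-point DFT: [0, -6]
Zero-padded 3-point DFT provides frequency interpolation.

DFT_3([x, 0, ...]) = [0, -4.5000-2.5981i, -4.5000+2.5981i]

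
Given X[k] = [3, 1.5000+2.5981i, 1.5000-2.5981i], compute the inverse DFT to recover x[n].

x[n] = (1/3) Σ(k=0 to 2) X[k] · e^(2πikn/3)

Computing each x[n]:
x[0] = 2
x[1] = -1
x[2] = 2

x = [2, -1, 2]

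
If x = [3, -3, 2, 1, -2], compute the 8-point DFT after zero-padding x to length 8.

Original 5-point DFT: [1, -0.9721+0.3633i, 7.9721+1.5388i, 7.9721-1.5388i, -0.9721-0.3633i]
Zero-padded 8-point DFT provides frequency interpolation.

DFT_8([x, 0, ...]) = [1, 2.1716-0.5858i, -1+4i, 7.8284+3.4142i, 5, 7.8284-3.4142i, -1-4i, 2.1716+0.5858i]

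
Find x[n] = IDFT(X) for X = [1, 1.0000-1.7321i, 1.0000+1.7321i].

x[n] = (1/3) Σ(k=0 to 2) X[k] · e^(2πikn/3)

Computing each x[n]:
x[0] = 1
x[1] = 1
x[2] = -1

x = [1, 1, -1]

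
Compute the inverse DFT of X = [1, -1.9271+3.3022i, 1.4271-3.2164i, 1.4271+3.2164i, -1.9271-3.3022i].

x[n] = (1/5) Σ(k=0 to 4) X[k] · e^(2πikn/5)

Computing each x[n]:
x[0] = 0
x[1] = -1
x[2] = -1
x[3] = 3
x[4] = 0

x = [0, -1, -1, 3, 0]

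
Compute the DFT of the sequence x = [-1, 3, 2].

X[k] = Σ(n=0 to 2) x[n] · ω_3^(nk)
where ω_3 = e^(-2πi/3)

Computing each X[k]:
X[0] = 4
X[1] = -3.5000-0.8660i
X[2] = -3.5000+0.8660i

X = [4, -3.5000-0.8660i, -3.5000+0.8660i]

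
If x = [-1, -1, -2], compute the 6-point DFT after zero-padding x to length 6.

Original 3-point DFT: [-4, 0.5000-0.8660i, 0.5000+0.8660i]
Zero-padded 6-point DFT provides frequency interpolation.

DFT_6([x, 0, ...]) = [-4, -0.5000+2.5981i, 0.5000-0.8660i, -2, 0.5000+0.8660i, -0.5000-2.5981i]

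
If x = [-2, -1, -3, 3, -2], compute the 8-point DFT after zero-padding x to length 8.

Original 5-point DFT: [-5, -2.9271+2.5757i, 0.4271-6.2941i, 0.4271+6.2941i, -2.9271-2.5757i]
Zero-padded 8-point DFT provides frequency interpolation.

DFT_8([x, 0, ...]) = [-5, -2.8284+1.5858i, -1+4i, 2.8284-4.4142i, -9, 2.8284+4.4142i, -1-4i, -2.8284-1.5858i]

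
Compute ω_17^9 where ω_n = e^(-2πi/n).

ω_17^9 = e^(-2πi·9/17)
= cos(-2π·9/17) + i·sin(-2π·9/17)
= cos(-18π/17) + i·sin(-18π/17)

ω_17^9 = cos(-18π/17) + i·sin(-18π/17) = -0.9830+0.1837i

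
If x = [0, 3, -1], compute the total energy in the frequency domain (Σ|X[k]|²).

Parseval: Σ|x[n]|² = (1/N)Σ|X[k]|², so Σ|X[k]|² = N·Σ|x[n]|² = 3·10.0000

Σ|X[k]|² = N·Σ|x[n]|² = 3·10.0000 = 30.0000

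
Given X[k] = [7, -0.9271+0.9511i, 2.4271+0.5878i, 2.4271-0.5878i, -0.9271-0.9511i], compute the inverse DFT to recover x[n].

x[n] = (1/5) Σ(k=0 to 4) X[k] · e^(2πikn/5)

Computing each x[n]:
x[0] = 2
x[1] = 0
x[2] = 2
x[3] = 2
x[4] = 1

x = [2, 0, 2, 2, 1]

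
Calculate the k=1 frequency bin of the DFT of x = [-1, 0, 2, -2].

X[1] = Σ(n=0 to 3) x[n] · ω_4^(1n) where ω_4 = e^(-2πi/4)
= (-1)·ω_4^0 + (0)·ω_4^1 + (2)·ω_4^2 + (-2)·ω_4^3

X[1] = -3-2i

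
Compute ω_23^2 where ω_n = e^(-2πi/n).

ω_23^2 = e^(-2πi·2/23)
= cos(-2π·2/23) + i·sin(-2π·2/23)
= cos(-4π/23) + i·sin(-4π/23)

ω_23^2 = cos(-4π/23) + i·sin(-4π/23) = 0.8544-0.5196i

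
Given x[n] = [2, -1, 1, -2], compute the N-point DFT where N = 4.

X[k] = Σ(n=0 to 3) x[n] · ω_4^(nk)
where ω_4 = e^(-2πi/4)

Computing each X[k]:
X[0] = 0
X[1] = 1-1i
X[2] = 6
X[3] = 1+1i

X = [0, 1-1i, 6, 1+1i]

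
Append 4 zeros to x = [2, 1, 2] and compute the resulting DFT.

Original 3-point DFT: [5, 0.5000+0.8660i, 0.5000-0.8660i]
Zero-padded 7-point DFT provides frequency interpolation.

DFT_7([x, 0, ...]) = [5, 2.1784-2.7317i, -0.0245-0.1072i, 2.3460+1.1298i, 2.3460-1.1298i, -0.0245+0.1072i, 2.1784+2.7317i]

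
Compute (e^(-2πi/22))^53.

Since ω_22^22 = 1, powers reduce modulo 22.
53 mod 22 = 9
So ω_22^53 = ω_22^9 = e^(-2πi·9/22)

ω_22^53 = ω_22^9 = -0.8413-0.5406i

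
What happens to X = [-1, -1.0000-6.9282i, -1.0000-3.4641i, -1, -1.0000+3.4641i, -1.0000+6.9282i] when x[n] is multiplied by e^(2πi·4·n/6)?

Modulation property: DFT(ω_6^(-4n)·x[n]) = X[(k-4) mod 6], so circularly shift X by 4 positions.

X[k-4] = [-1.0000-3.4641i, -1, -1.0000+3.4641i, -1.0000+6.9282i, -1, -1.0000-6.9282i]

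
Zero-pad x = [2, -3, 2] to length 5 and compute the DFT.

Original 3-point DFT: [1, 2.5000+4.3301i, 2.5000-4.3301i]
Zero-padded 5-point DFT provides frequency interpolation.

DFT_5([x, 0, ...]) = [1, -0.5451+1.6776i, 5.0451+3.6655i, 5.0451-3.6655i, -0.5451-1.6776i]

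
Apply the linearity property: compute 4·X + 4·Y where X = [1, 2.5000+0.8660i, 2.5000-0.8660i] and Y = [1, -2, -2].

By linearity: DFT(4x + 4y) = 4·DFT(x) + 4·DFT(y)
= 4·[1, 2.5000+0.8660i, 2.5000-0.8660i] + 4·[1, -2, -2]

Computing element-wise:
Z[0] = 4·(1) + 4·(1) = 8
Z[1] = 4·(2.5000+0.8660i) + 4·(-2) = 2.0000+3.4640i
Z[2] = 4·(2.5000-0.8660i) + 4·(-2) = 2.0000-3.4640i

DFT(4x + 4y) = 4·X + 4·Y = [8, 2.0000+3.4640i, 2.0000-3.4640i]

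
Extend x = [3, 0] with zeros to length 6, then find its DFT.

Original 2-point DFT: [3, 3]
Zero-padded 6-point DFT provides frequency interpolation.

DFT_6([x, 0, ...]) = [3, 3, 3, 3, 3, 3]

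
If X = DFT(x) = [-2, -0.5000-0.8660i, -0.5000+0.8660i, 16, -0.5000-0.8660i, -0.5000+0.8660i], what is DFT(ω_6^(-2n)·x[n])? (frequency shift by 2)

Modulation property: DFT(ω_6^(-2n)·x[n]) = X[(k-2) mod 6], so circularly shift X by 2 positions.

X[k-2] = [-0.5000-0.8660i, -0.5000+0.8660i, -2, -0.5000-0.8660i, -0.5000+0.8660i, 16]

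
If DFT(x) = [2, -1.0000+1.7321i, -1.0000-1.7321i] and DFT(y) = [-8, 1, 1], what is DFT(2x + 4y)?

By linearity: DFT(2x + 4y) = 2·DFT(x) + 4·DFT(y)
= 2·[2, -1.0000+1.7321i, -1.0000-1.7321i] + 4·[-8, 1, 1]

Computing element-wise:
Z[0] = 2·(2) + 4·(-8) = -28
Z[1] = 2·(-1.0000+1.7321i) + 4·(1) = 2.0000+3.4642i
Z[2] = 2·(-1.0000-1.7321i) + 4·(1) = 2.0000-3.4642i

DFT(2x + 4y) = 2·X + 4·Y = [-28, 2.0000+3.4642i, 2.0000-3.4642i]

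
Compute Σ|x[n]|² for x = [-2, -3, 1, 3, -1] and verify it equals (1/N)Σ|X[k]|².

Time domain:
Σ|x[n]|² = |-2|² + |-3|² + |1|² + |3|² + |-1|² = 24.0000

Frequency domain:
(1/5)Σ|X[k]|² = (1/5)(|-2|² + |-6.4721+3.0777i|² + |2.4721-0.7265i|² + |2.4721+0.7265i|² + |-6.4721-3.0777i|²) = (1/5)·120.0000 = 24.0000

Both sides agree, confirming Parseval's theorem.

Σ|x[n]|² = (1/N)Σ|X[k]|² = 24.0000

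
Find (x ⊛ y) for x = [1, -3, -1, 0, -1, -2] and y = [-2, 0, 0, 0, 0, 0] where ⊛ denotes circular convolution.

(x ⊛ y)[n] = Σ(m=0 to 5) x[m] · y[(n-m) mod 6]

Computing each output sample:
(x ⊛ y)[0] = -2
(x ⊛ y)[1] = 6
(x ⊛ y)[2] = 2
(x ⊛ y)[3] = 0
(x ⊛ y)[4] = 2
(x ⊛ y)[5] = 4

x ⊛ y = [-2, 6, 2, 0, 2, 4]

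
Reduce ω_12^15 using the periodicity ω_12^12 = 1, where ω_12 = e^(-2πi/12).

Since ω_12^12 = 1, powers reduce modulo 12.
15 mod 12 = 3
So ω_12^15 = ω_12^3 = e^(-2πi·3/12)

ω_12^15 = ω_12^3 = -1i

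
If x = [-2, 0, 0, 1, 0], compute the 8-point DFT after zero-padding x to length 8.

Original 5-point DFT: [-1, -2.8090+0.5878i, -1.6910-0.9511i, -1.6910+0.9511i, -2.8090-0.5878i]
Zero-padded 8-point DFT provides frequency interpolation.

DFT_8([x, 0, ...]) = [-1, -2.7071-0.7071i, -2+1i, -1.2929-0.7071i, -3, -1.2929+0.7071i, -2-1i, -2.7071+0.7071i]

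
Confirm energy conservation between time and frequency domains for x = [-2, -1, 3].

Time domain:
Σ|x[n]|² = |-2|² + |-1|² + |3|² = 14.0000

Frequency domain:
(1/3)Σ|X[k]|² = (1/3)(|0|² + |-3.0000+3.4641i|² + |-3.0000-3.4641i|²) = (1/3)·42.0000 = 14.0000

Both sides agree, confirming Parseval's theorem.

Σ|x[n]|² = (1/N)Σ|X[k]|² = 14.0000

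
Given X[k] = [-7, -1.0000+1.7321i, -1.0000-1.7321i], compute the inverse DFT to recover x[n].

x[n] = (1/3) Σ(k=0 to 2) X[k] · e^(2πikn/3)

Computing each x[n]:
x[0] = -3
x[1] = -3
x[2] = -1

x = [-3, -3, -1]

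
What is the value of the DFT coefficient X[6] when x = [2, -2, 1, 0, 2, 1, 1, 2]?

X[6] = Σ(n=0 to 7) x[n] · ω_8^(6n) where ω_8 = e^(-2πi/8)
= (2)·ω_8^0 + (-2)·ω_8^6 + (1)·ω_8^12 + (0)·ω_8^18 + (2)·ω_8^24 + (1)·ω_8^30 + (1)·ω_8^36 + (2)·ω_8^42

X[6] = 2-3i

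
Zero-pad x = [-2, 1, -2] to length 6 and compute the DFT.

Original 3-point DFT: [-3, -1.5000-2.5981i, -1.5000+2.5981i]
Zero-padded 6-point DFT provides frequency interpolation.

DFT_6([x, 0, ...]) = [-3, -0.5000+0.8660i, -1.5000-2.5981i, -5, -1.5000+2.5981i, -0.5000-0.8660i]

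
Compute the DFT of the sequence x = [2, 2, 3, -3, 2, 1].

X[k] = Σ(n=0 to 5) x[n] · ω_6^(nk)
where ω_6 = e^(-2πi/6)

Computing each X[k]:
X[0] = 7
X[1] = 4.0000-1.7321i
X[2] = -5
X[3] = 7
X[4] = -5
X[5] = 4.0000+1.7321i

X = [7, 4.0000-1.7321i, -5, 7, -5, 4.0000+1.7321i]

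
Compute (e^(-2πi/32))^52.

Since ω_32^32 = 1, powers reduce modulo 32.
52 mod 32 = 20
So ω_32^52 = ω_32^20 = e^(-2πi·20/32)

ω_32^52 = ω_32^20 = -0.7071+0.7071i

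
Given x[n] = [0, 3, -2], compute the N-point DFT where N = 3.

X[k] = Σ(n=0 to 2) x[n] · ω_3^(nk)
where ω_3 = e^(-2πi/3)

Computing each X[k]:
X[0] = 1
X[1] = -0.5000-4.3301i
X[2] = -0.5000+4.3301i

X = [1, -0.5000-4.3301i, -0.5000+4.3301i]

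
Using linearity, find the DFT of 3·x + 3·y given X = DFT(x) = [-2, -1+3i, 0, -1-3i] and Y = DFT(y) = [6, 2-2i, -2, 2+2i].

By linearity: DFT(3x + 3y) = 3·DFT(x) + 3·DFT(y)
= 3·[-2, -1+3i, 0, -1-3i] + 3·[6, 2-2i, -2, 2+2i]

Computing element-wise:
Z[0] = 3·(-2) + 3·(6) = 12
Z[1] = 3·(-1+3i) + 3·(2-2i) = 3+3i
Z[2] = 3·(0) + 3·(-2) = -6
Z[3] = 3·(-1-3i) + 3·(2+2i) = 3-3i

DFT(3x + 3y) = 3·X + 3·Y = [12, 3+3i, -6, 3-3i]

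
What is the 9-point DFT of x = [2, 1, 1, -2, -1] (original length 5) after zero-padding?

Original 5-point DFT: [1, 2.8090-3.6655i, 1.6910+1.6776i, 1.6910-1.6776i, 2.8090+3.6655i]
Zero-padded 9-point DFT provides frequency interpolation.

DFT_9([x, 0, ...]) = [1, 4.8794+0.4465i, 1.4679-3.7017i, -0.5000+0.8660i, 2.6527+1.0480i, 2.6527-1.0480i, -0.5000-0.8660i, 1.4679+3.7017i, 4.8794-0.4465i]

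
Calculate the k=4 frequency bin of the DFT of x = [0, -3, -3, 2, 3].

X[4] = Σ(n=0 to 4) x[n] · ω_5^(4n) where ω_5 = e^(-2πi/5)
= (0)·ω_5^0 + (-3)·ω_5^4 + (-3)·ω_5^8 + (2)·ω_5^12 + (3)·ω_5^16

X[4] = 0.8090-8.6453i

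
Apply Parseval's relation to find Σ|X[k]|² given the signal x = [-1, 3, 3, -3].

Parseval: Σ|x[n]|² = (1/N)Σ|X[k]|², so Σ|X[k]|² = N·Σ|x[n]|² = 4·28.0000

Σ|X[k]|² = N·Σ|x[n]|² = 4·28.0000 = 112.0000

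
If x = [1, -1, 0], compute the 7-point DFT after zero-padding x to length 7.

Original 3-point DFT: [0, 1.5000+0.8660i, 1.5000-0.8660i]
Zero-padded 7-point DFT provides frequency interpolation.

DFT_7([x, 0, ...]) = [0, 0.3765+0.7818i, 1.2225+0.9749i, 1.9010+0.4339i, 1.9010-0.4339i, 1.2225-0.9749i, 0.3765-0.7818i]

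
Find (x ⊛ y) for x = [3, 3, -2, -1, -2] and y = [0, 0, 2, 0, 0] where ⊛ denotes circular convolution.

(x ⊛ y)[n] = Σ(m=0 to 4) x[m] · y[(n-m) mod 5]

Computing each output sample:
(x ⊛ y)[0] = -2
(x ⊛ y)[1] = -4
(x ⊛ y)[2] = 6
(x ⊛ y)[3] = 6
(x ⊛ y)[4] = -4

x ⊛ y = [-2, -4, 6, 6, -4]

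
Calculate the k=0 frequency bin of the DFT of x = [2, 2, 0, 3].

X[0] = Σ(n=0 to 3) x[n] · ω_4^0 = Σ x[n]
= (2) + (2) + (0) + (3)

X[0] = 7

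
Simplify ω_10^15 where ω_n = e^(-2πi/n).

Since ω_10^10 = 1, powers reduce modulo 10.
15 mod 10 = 5
So ω_10^15 = ω_10^5 = e^(-2πi·5/10)

ω_10^15 = ω_10^5 = -1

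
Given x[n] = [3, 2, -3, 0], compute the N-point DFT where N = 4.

X[k] = Σ(n=0 to 3) x[n] · ω_4^(nk)
where ω_4 = e^(-2πi/4)

Computing each X[k]:
X[0] = 2
X[1] = 6-2i
X[2] = -2
X[3] = 6+2i

X = [2, 6-2i, -2, 6+2i]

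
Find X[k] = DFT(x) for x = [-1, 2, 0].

X[k] = Σ(n=0 to 2) x[n] · ω_3^(nk)
where ω_3 = e^(-2πi/3)

Computing each X[k]:
X[0] = 1
X[1] = -2.0000-1.7321i
X[2] = -2.0000+1.7321i

X = [1, -2.0000-1.7321i, -2.0000+1.7321i]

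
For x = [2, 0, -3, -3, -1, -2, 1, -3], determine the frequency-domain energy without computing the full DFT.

Parseval: Σ|x[n]|² = (1/N)Σ|X[k]|², so Σ|X[k]|² = N·Σ|x[n]|² = 8·37.0000

Σ|X[k]|² = N·Σ|x[n]|² = 8·37.0000 = 296.0000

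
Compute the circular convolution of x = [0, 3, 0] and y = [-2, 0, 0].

(x ⊛ y)[n] = Σ(m=0 to 2) x[m] · y[(n-m) mod 3]

Computing each output sample:
(x ⊛ y)[0] = 0
(x ⊛ y)[1] = -6
(x ⊛ y)[2] = 0

x ⊛ y = [0, -6, 0]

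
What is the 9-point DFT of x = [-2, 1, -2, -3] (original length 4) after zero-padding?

Original 4-point DFT: [-6, -4i, -2, 4i]
Zero-padded 9-point DFT provides frequency interpolation.

DFT_9([x, 0, ...]) = [-6, -0.0813+3.9249i, 1.5530-2.8988i, -4.5000-2.5981i, -2.9718+0.9705i, -2.9718-0.9705i, -4.5000+2.5981i, 1.5530+2.8988i, -0.0813-3.9249i]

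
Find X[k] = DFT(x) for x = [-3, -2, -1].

X[k] = Σ(n=0 to 2) x[n] · ω_3^(nk)
where ω_3 = e^(-2πi/3)

Computing each X[k]:
X[0] = -6
X[1] = -1.5000+0.8660i
X[2] = -1.5000-0.8660i

X = [-6, -1.5000+0.8660i, -1.5000-0.8660i]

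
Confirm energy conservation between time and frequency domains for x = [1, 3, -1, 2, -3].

Time domain:
Σ|x[n]|² = |1|² + |3|² + |-1|² + |2|² + |-3|² = 24.0000

Frequency domain:
(1/5)Σ|X[k]|² = (1/5)(|2|² + |0.1910-3.9430i|² + |1.3090-6.3799i|² + |1.3090+6.3799i|² + |0.1910+3.9430i|²) = (1/5)·120.0000 = 24.0000

Both sides agree, confirming Parseval's theorem.

Σ|x[n]|² = (1/N)Σ|X[k]|² = 24.0000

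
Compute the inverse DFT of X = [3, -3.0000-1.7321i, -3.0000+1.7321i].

x[n] = (1/3) Σ(k=0 to 2) X[k] · e^(2πikn/3)

Computing each x[n]:
x[0] = -1
x[1] = 3
x[2] = 1

x = [-1, 3, 1]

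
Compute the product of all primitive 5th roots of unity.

The primitive 5th roots of unity are ω_5^k for k coprime to 5: k ∈ {1, 2, 3, 4}
Their product equals the constant term of the cyclotomic polynomial Φ_5(x) up to sign.
For n ≥ 3, the product of all primitive nth roots of unity is 1. (For n=1 it is 1; for n=2 it is -1.)

1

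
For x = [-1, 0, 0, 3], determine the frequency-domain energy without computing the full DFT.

Parseval: Σ|x[n]|² = (1/N)Σ|X[k]|², so Σ|X[k]|² = N·Σ|x[n]|² = 4·10.0000

Σ|X[k]|² = N·Σ|x[n]|² = 4·10.0000 = 40.0000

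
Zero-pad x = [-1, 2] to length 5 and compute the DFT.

Original 2-point DFT: [1, -3]
Zero-padded 5-point DFT provides frequency interpolation.

DFT_5([x, 0, ...]) = [1, -0.3820-1.9021i, -2.6180-1.1756i, -2.6180+1.1756i, -0.3820+1.9021i]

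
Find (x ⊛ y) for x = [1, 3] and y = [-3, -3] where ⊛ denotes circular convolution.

(x ⊛ y)[n] = Σ(m=0 to 1) x[m] · y[(n-m) mod 2]

Computing each output sample:
(x ⊛ y)[0] = -12
(x ⊛ y)[1] = -12

x ⊛ y = [-12, -12]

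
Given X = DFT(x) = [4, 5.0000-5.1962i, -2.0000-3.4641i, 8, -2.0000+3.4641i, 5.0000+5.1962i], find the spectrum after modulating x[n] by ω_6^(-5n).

Modulation property: DFT(ω_6^(-5n)·x[n]) = X[(k-5) mod 6], so circularly shift X by 5 positions.

X[k-5] = [5.0000-5.1962i, -2.0000-3.4641i, 8, -2.0000+3.4641i, 5.0000+5.1962i, 4]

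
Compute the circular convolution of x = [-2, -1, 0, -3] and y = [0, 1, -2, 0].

(x ⊛ y)[n] = Σ(m=0 to 3) x[m] · y[(n-m) mod 4]

Computing each output sample:
(x ⊛ y)[0] = -3
(x ⊛ y)[1] = 4
(x ⊛ y)[2] = 3
(x ⊛ y)[3] = 2

x ⊛ y = [-3, 4, 3, 2]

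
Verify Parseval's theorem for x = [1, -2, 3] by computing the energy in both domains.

Time domain:
Σ|x[n]|² = |1|² + |-2|² + |3|² = 14.0000

Frequency domain:
(1/3)Σ|X[k]|² = (1/3)(|2|² + |0.5000+4.3301i|² + |0.5000-4.3301i|²) = (1/3)·42.0000 = 14.0000

Both sides agree, confirming Parseval's theorem.

Σ|x[n]|² = (1/N)Σ|X[k]|² = 14.0000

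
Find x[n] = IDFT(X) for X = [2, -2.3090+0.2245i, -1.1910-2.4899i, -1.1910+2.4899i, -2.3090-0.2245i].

x[n] = (1/5) Σ(k=0 to 4) X[k] · e^(2πikn/5)

Computing each x[n]:
x[0] = -1
x[1] = 1
x[2] = 0
x[3] = 2
x[4] = 0

x = [-1, 1, 0, 2, 0]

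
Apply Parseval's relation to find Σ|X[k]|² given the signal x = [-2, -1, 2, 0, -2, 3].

Parseval: Σ|x[n]|² = (1/N)Σ|X[k]|², so Σ|X[k]|² = N·Σ|x[n]|² = 6·22.0000

Σ|X[k]|² = N·Σ|x[n]|² = 6·22.0000 = 132.0000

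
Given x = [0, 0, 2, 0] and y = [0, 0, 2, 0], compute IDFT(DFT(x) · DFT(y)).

(x ⊛ y)[n] = Σ(m=0 to 3) x[m] · y[(n-m) mod 4]

Computing each output sample:
(x ⊛ y)[0] = 4
(x ⊛ y)[1] = 0
(x ⊛ y)[2] = 0
(x ⊛ y)[3] = 0

x ⊛ y = [4, 0, 0, 0]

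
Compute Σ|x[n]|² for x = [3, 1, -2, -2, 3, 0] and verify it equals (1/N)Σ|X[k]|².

Time domain:
Σ|x[n]|² = |3|² + |1|² + |-2|² + |-2|² + |3|² + |0|² = 27.0000

Frequency domain:
(1/6)Σ|X[k]|² = (1/6)(|3|² + |5.0000+3.4641i|² + |-5.1962i|² + |5|² + |5.1962i|² + |5.0000-3.4641i|²) = (1/6)·162.0000 = 27.0000

Both sides agree, confirming Parseval's theorem.

Σ|x[n]|² = (1/N)Σ|X[k]|² = 27.0000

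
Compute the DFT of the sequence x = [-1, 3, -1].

X[k] = Σ(n=0 to 2) x[n] · ω_3^(nk)
where ω_3 = e^(-2πi/3)

Computing each X[k]:
X[0] = 1
X[1] = -2.0000-3.4641i
X[2] = -2.0000+3.4641i

X = [1, -2.0000-3.4641i, -2.0000+3.4641i]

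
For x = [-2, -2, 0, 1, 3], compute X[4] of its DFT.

X[4] = Σ(n=0 to 4) x[n] · ω_5^(4n) where ω_5 = e^(-2πi/5)
= (-2)·ω_5^0 + (-2)·ω_5^4 + (0)·ω_5^8 + (1)·ω_5^12 + (3)·ω_5^16

X[4] = -2.5000-5.3431i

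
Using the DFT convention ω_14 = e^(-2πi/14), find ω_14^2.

ω_14^2 = e^(-2πi·2/14)
= cos(-2π·2/14) + i·sin(-2π·2/14)
= cos(-4π/14) + i·sin(-4π/14)

ω_14^2 = cos(-4π/14) + i·sin(-4π/14) = 0.6235-0.7818i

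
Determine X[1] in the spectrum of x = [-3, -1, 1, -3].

X[1] = Σ(n=0 to 3) x[n] · ω_4^(1n) where ω_4 = e^(-2πi/4)
= (-3)·ω_4^0 + (-1)·ω_4^1 + (1)·ω_4^2 + (-3)·ω_4^3

X[1] = -4-2i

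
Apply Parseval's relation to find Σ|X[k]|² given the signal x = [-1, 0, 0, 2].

Parseval: Σ|x[n]|² = (1/N)Σ|X[k]|², so Σ|X[k]|² = N·Σ|x[n]|² = 4·5.0000

Σ|X[k]|² = N·Σ|x[n]|² = 4·5.0000 = 20.0000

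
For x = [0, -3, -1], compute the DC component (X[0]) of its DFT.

X[0] = Σ(n=0 to 2) x[n] · ω_3^0 = Σ x[n]
= (0) + (-3) + (-1)

X[0] = -4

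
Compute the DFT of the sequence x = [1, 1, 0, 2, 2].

X[k] = Σ(n=0 to 4) x[n] · ω_5^(nk)
where ω_5 = e^(-2πi/5)

Computing each X[k]:
X[0] = 6
X[1] = 0.3090+2.1266i
X[2] = -0.8090-1.3143i
X[3] = -0.8090+1.3143i
X[4] = 0.3090-2.1266i

X = [6, 0.3090+2.1266i, -0.8090-1.3143i, -0.8090+1.3143i, 0.3090-2.1266i]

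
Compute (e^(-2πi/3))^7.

Since ω_3^3 = 1, powers reduce modulo 3.
7 mod 3 = 1
So ω_3^7 = ω_3^1 = e^(-2πi·1/3)

ω_3^7 = ω_3^1 = -0.5000-0.8660i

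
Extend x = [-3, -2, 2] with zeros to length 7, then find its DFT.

Original 3-point DFT: [-3, -3.0000+3.4641i, -3.0000-3.4641i]
Zero-padded 7-point DFT provides frequency interpolation.

DFT_7([x, 0, ...]) = [-3, -4.6920-0.3862i, -4.3569+2.8176i, 0.0489+2.4314i, 0.0489-2.4314i, -4.3569-2.8176i, -4.6920+0.3862i]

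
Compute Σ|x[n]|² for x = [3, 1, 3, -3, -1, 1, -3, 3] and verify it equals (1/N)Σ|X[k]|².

Time domain:
Σ|x[n]|² = |3|² + |1|² + |3|² + |-3|² + |-1|² + |1|² + |-3|² + |3|² = 48.0000

Frequency domain:
(1/8)Σ|X[k]|² = (1/8)(|4|² + |8.2426-1.7574i|² + |2-2i|² + |-0.2426+10.2426i|² + |0|² + |-0.2426-10.2426i|² + |2+2i|² + |8.2426+1.7574i|²) = (1/8)·384.0000 = 48.0000

Both sides agree, confirming Parseval's theorem.

Σ|x[n]|² = (1/N)Σ|X[k]|² = 48.0000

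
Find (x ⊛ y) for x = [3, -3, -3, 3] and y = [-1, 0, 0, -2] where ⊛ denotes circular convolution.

(x ⊛ y)[n] = Σ(m=0 to 3) x[m] · y[(n-m) mod 4]

Computing each output sample:
(x ⊛ y)[0] = 3
(x ⊛ y)[1] = 9
(x ⊛ y)[2] = -3
(x ⊛ y)[3] = -9

x ⊛ y = [3, 9, -3, -9]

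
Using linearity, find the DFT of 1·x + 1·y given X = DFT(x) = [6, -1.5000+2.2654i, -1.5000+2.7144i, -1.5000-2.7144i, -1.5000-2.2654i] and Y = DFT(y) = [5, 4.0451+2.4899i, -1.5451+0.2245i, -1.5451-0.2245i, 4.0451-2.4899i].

By linearity: DFT(1x + 1y) = 1·DFT(x) + 1·DFT(y)
= 1·[6, -1.5000+2.2654i, -1.5000+2.7144i, -1.5000-2.7144i, -1.5000-2.2654i] + 1·[5, 4.0451+2.4899i, -1.5451+0.2245i, -1.5451-0.2245i, 4.0451-2.4899i]

Computing element-wise:
Z[0] = 1·(6) + 1·(5) = 11
Z[1] = 1·(-1.5000+2.2654i) + 1·(4.0451+2.4899i) = 2.5451+4.7553i
Z[2] = 1·(-1.5000+2.7144i) + 1·(-1.5451+0.2245i) = -3.0451+2.9389i
Z[3] = 1·(-1.5000-2.7144i) + 1·(-1.5451-0.2245i) = -3.0451-2.9389i
Z[4] = 1·(-1.5000-2.2654i) + 1·(4.0451-2.4899i) = 2.5451-4.7553i

DFT(1x + 1y) = 1·X + 1·Y = [11, 2.5451+4.7553i, -3.0451+2.9389i, -3.0451-2.9389i, 2.5451-4.7553i]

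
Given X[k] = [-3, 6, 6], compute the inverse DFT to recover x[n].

x[n] = (1/3) Σ(k=0 to 2) X[k] · e^(2πikn/3)

Computing each x[n]:
x[0] = 3
x[1] = -3
x[2] = -3

x = [3, -3, -3]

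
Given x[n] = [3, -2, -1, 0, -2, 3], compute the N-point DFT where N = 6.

X[k] = Σ(n=0 to 5) x[n] · ω_6^(nk)
where ω_6 = e^(-2πi/6)

Computing each X[k]:
X[0] = 1
X[1] = 5.0000+3.4641i
X[2] = 4.0000+5.1962i
X[3] = -1
X[4] = 4.0000-5.1962i
X[5] = 5.0000-3.4641i

X = [1, 5.0000+3.4641i, 4.0000+5.1962i, -1, 4.0000-5.1962i, 5.0000-3.4641i]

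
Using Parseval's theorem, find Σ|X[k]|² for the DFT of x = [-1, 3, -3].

Parseval: Σ|x[n]|² = (1/N)Σ|X[k]|², so Σ|X[k]|² = N·Σ|x[n]|² = 3·19.0000

Σ|X[k]|² = N·Σ|x[n]|² = 3·19.0000 = 57.0000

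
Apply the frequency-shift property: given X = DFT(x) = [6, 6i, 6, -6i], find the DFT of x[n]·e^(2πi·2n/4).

Modulation property: DFT(ω_4^(-2n)·x[n]) = X[(k-2) mod 4], so circularly shift X by 2 positions.

X[k-2] = [6, -6i, 6, 6i]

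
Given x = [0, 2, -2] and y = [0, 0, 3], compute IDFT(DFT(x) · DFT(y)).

(x ⊛ y)[n] = Σ(m=0 to 2) x[m] · y[(n-m) mod 3]

Computing each output sample:
(x ⊛ y)[0] = 6
(x ⊛ y)[1] = -6
(x ⊛ y)[2] = 0

x ⊛ y = [6, -6, 0]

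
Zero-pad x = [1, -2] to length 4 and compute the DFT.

Original 2-point DFT: [-1, 3]
Zero-padded 4-point DFT provides frequency interpolation.

DFT_4([x, 0, ...]) = [-1, 1+2i, 3, 1-2i]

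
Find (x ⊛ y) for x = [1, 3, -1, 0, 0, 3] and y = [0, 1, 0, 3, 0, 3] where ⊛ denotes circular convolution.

(x ⊛ y)[n] = Σ(m=0 to 5) x[m] · y[(n-m) mod 6]

Computing each output sample:
(x ⊛ y)[0] = 12
(x ⊛ y)[1] = -2
(x ⊛ y)[2] = 12
(x ⊛ y)[3] = 2
(x ⊛ y)[4] = 18
(x ⊛ y)[5] = 0

x ⊛ y = [12, -2, 12, 2, 18, 0]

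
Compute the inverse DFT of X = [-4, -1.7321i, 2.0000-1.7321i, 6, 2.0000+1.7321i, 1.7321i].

x[n] = (1/6) Σ(k=0 to 5) X[k] · e^(2πikn/6)

Computing each x[n]:
x[0] = 1
x[1] = -1
x[2] = 0
x[3] = -1
x[4] = 0
x[5] = -3

x = [1, -1, 0, -1, 0, -3]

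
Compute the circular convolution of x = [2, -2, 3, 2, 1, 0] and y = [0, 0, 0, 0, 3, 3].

(x ⊛ y)[n] = Σ(m=0 to 5) x[m] · y[(n-m) mod 6]

Computing each output sample:
(x ⊛ y)[0] = 3
(x ⊛ y)[1] = 15
(x ⊛ y)[2] = 9
(x ⊛ y)[3] = 3
(x ⊛ y)[4] = 6
(x ⊛ y)[5] = 0

x ⊛ y = [3, 15, 9, 3, 6, 0]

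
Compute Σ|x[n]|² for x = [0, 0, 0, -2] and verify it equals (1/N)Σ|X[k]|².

Time domain:
Σ|x[n]|² = |0|² + |0|² + |0|² + |-2|² = 4.0000

Frequency domain:
(1/4)Σ|X[k]|² = (1/4)(|-2|² + |-2i|² + |2|² + |2i|²) = (1/4)·16.0000 = 4.0000

Both sides agree, confirming Parseval's theorem.

Σ|x[n]|² = (1/N)Σ|X[k]|² = 4.0000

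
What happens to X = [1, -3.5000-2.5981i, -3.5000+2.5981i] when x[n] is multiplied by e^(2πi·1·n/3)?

Modulation property: DFT(ω_3^(-1n)·x[n]) = X[(k-1) mod 3], so circularly shift X by 1 positions.

X[k-1] = [-3.5000+2.5981i, 1, -3.5000-2.5981i]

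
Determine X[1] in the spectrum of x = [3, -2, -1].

X[1] = Σ(n=0 to 2) x[n] · ω_3^(1n) where ω_3 = e^(-2πi/3)
= (3)·ω_3^0 + (-2)·ω_3^1 + (-1)·ω_3^2

X[1] = 4.5000+0.8660i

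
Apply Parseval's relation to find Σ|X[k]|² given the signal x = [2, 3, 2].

Parseval: Σ|x[n]|² = (1/N)Σ|X[k]|², so Σ|X[k]|² = N·Σ|x[n]|² = 3·17.0000

Σ|X[k]|² = N·Σ|x[n]|² = 3·17.0000 = 51.0000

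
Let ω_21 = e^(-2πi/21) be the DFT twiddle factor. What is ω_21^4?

ω_21^4 = e^(-2πi·4/21)
= cos(-2π·4/21) + i·sin(-2π·4/21)
= cos(-8π/21) + i·sin(-8π/21)

ω_21^4 = cos(-8π/21) + i·sin(-8π/21) = 0.3653-0.9309i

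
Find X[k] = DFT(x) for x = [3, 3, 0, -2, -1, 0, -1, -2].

X[k] = Σ(n=0 to 7) x[n] · ω_8^(nk)
where ω_8 = e^(-2πi/8)

Computing each X[k]:
X[0] = 0
X[1] = 6.1213-3.1213i
X[2] = 3-7i
X[3] = 1.8787-1.1213i
X[4] = 2
X[5] = 1.8787+1.1213i
X[6] = 3+7i
X[7] = 6.1213+3.1213i

X = [0, 6.1213-3.1213i, 3-7i, 1.8787-1.1213i, 2, 1.8787+1.1213i, 3+7i, 6.1213+3.1213i]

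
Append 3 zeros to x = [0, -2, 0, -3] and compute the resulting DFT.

Original 4-point DFT: [-5, -1i, 5, 1i]
Zero-padded 7-point DFT provides frequency interpolation.

DFT_7([x, 0, ...]) = [-5, 1.4559+2.8653i, -1.4254-0.3956i, 2.4695+3.7926i, 2.4695-3.7926i, -1.4254+0.3956i, 1.4559-2.8653i]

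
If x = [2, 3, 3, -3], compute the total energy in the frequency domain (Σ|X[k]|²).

Parseval: Σ|x[n]|² = (1/N)Σ|X[k]|², so Σ|X[k]|² = N·Σ|x[n]|² = 4·31.0000

Σ|X[k]|² = N·Σ|x[n]|² = 4·31.0000 = 124.0000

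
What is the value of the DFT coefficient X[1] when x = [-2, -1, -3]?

X[1] = Σ(n=0 to 2) x[n] · ω_3^(1n) where ω_3 = e^(-2πi/3)
= (-2)·ω_3^0 + (-1)·ω_3^1 + (-3)·ω_3^2

X[1] = -1.7321i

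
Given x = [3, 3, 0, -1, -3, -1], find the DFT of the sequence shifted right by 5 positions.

Time shift by 5: X_shifted[k] = ω_6^(5k) · X[k]
Shifted x = [3, 0, -1, -3, -1, 3]

DFT(x[n-5]) = [1, 8.5000+2.5981i, -0.5000+2.5981i, 1, -0.5000-2.5981i, 8.5000-2.5981i]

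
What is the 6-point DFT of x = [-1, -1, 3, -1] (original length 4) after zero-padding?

Original 4-point DFT: [0, -4, 4, -4]
Zero-padded 6-point DFT provides frequency interpolation.

DFT_6([x, 0, ...]) = [0, -2.0000-1.7321i, -3.0000+3.4641i, 4, -3.0000-3.4641i, -2.0000+1.7321i]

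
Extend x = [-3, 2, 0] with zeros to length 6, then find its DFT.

Original 3-point DFT: [-1, -4.0000-1.7321i, -4.0000+1.7321i]
Zero-padded 6-point DFT provides frequency interpolation.

DFT_6([x, 0, ...]) = [-1, -2.0000-1.7321i, -4.0000-1.7321i, -5, -4.0000+1.7321i, -2.0000+1.7321i]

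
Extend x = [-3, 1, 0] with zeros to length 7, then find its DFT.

Original 3-point DFT: [-2, -3.5000-0.8660i, -3.5000+0.8660i]
Zero-padded 7-point DFT provides frequency interpolation.

DFT_7([x, 0, ...]) = [-2, -2.3765-0.7818i, -3.2225-0.9749i, -3.9010-0.4339i, -3.9010+0.4339i, -3.2225+0.9749i, -2.3765+0.7818i]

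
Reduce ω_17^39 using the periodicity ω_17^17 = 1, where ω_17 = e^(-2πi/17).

Since ω_17^17 = 1, powers reduce modulo 17.
39 mod 17 = 5
So ω_17^39 = ω_17^5 = e^(-2πi·5/17)

ω_17^39 = ω_17^5 = -0.2737-0.9618i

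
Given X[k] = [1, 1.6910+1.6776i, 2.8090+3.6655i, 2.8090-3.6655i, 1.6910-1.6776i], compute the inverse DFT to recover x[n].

x[n] = (1/5) Σ(k=0 to 4) X[k] · e^(2πikn/5)

Computing each x[n]:
x[0] = 2
x[1] = -2
x[2] = 1
x[3] = -1
x[4] = 1

x = [2, -2, 1, -1, 1]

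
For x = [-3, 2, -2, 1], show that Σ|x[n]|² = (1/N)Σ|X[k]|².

Time domain:
Σ|x[n]|² = |-3|² + |2|² + |-2|² + |1|² = 18.0000

Frequency domain:
(1/4)Σ|X[k]|² = (1/4)(|-2|² + |-1-1i|² + |-8|² + |-1+1i|²) = (1/4)·72.0000 = 18.0000

Both sides agree, confirming Parseval's theorem.

Σ|x[n]|² = (1/N)Σ|X[k]|² = 18.0000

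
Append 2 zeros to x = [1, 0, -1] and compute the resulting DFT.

Original 3-point DFT: [0, 1.5000-0.8660i, 1.5000+0.8660i]
Zero-padded 5-point DFT provides frequency interpolation.

DFT_5([x, 0, ...]) = [0, 1.8090+0.5878i, 0.6910-0.9511i, 0.6910+0.9511i, 1.8090-0.5878i]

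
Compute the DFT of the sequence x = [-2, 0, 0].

X[k] = Σ(n=0 to 2) x[n] · ω_3^(nk)
where ω_3 = e^(-2πi/3)

Computing each X[k]:
X[0] = -2
X[1] = -2
X[2] = -2

X = [-2, -2, -2]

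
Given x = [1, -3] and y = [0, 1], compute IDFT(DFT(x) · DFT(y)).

(x ⊛ y)[n] = Σ(m=0 to 1) x[m] · y[(n-m) mod 2]

Computing each output sample:
(x ⊛ y)[0] = -3
(x ⊛ y)[1] = 1

x ⊛ y = [-3, 1]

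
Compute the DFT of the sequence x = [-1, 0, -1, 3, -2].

X[k] = Σ(n=0 to 4) x[n] · ω_5^(nk)
where ω_5 = e^(-2πi/5)

Computing each X[k]:
X[0] = -1
X[1] = -3.2361+0.4490i
X[2] = 1.2361-4.9798i
X[3] = 1.2361+4.9798i
X[4] = -3.2361-0.4490i

X = [-1, -3.2361+0.4490i, 1.2361-4.9798i, 1.2361+4.9798i, -3.2361-0.4490i]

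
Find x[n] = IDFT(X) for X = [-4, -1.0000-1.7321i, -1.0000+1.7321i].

x[n] = (1/3) Σ(k=0 to 2) X[k] · e^(2πikn/3)

Computing each x[n]:
x[0] = -2
x[1] = 0
x[2] = -2

x = [-2, 0, -2]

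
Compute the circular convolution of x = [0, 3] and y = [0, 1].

(x ⊛ y)[n] = Σ(m=0 to 1) x[m] · y[(n-m) mod 2]

Computing each output sample:
(x ⊛ y)[0] = 3
(x ⊛ y)[1] = 0

x ⊛ y = [3, 0]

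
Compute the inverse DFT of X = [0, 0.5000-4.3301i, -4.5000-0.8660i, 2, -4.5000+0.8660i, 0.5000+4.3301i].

x[n] = (1/6) Σ(k=0 to 5) X[k] · e^(2πikn/6)

Computing each x[n]:
x[0] = -1
x[1] = 2
x[2] = 2
x[3] = -2
x[4] = 0
x[5] = -1

x = [-1, 2, 2, -2, 0, -1]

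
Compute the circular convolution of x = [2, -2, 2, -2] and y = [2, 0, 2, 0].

(x ⊛ y)[n] = Σ(m=0 to 3) x[m] · y[(n-m) mod 4]

Computing each output sample:
(x ⊛ y)[0] = 8
(x ⊛ y)[1] = -8
(x ⊛ y)[2] = 8
(x ⊛ y)[3] = -8

x ⊛ y = [8, -8, 8, -8]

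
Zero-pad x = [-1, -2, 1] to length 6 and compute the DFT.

Original 3-point DFT: [-2, -0.5000+2.5981i, -0.5000-2.5981i]
Zero-padded 6-point DFT provides frequency interpolation.

DFT_6([x, 0, ...]) = [-2, -2.5000+0.8660i, -0.5000+2.5981i, 2, -0.5000-2.5981i, -2.5000-0.8660i]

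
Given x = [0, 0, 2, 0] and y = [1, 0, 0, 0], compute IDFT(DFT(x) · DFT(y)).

(x ⊛ y)[n] = Σ(m=0 to 3) x[m] · y[(n-m) mod 4]

Computing each output sample:
(x ⊛ y)[0] = 0
(x ⊛ y)[1] = 0
(x ⊛ y)[2] = 2
(x ⊛ y)[3] = 0

x ⊛ y = [0, 0, 2, 0]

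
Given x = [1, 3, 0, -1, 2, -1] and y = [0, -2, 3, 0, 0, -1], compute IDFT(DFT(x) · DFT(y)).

(x ⊛ y)[n] = Σ(m=0 to 5) x[m] · y[(n-m) mod 6]

Computing each output sample:
(x ⊛ y)[0] = 5
(x ⊛ y)[1] = -5
(x ⊛ y)[2] = -2
(x ⊛ y)[3] = 7
(x ⊛ y)[4] = 3
(x ⊛ y)[5] = -8

x ⊛ y = [5, -5, -2, 7, 3, -8]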